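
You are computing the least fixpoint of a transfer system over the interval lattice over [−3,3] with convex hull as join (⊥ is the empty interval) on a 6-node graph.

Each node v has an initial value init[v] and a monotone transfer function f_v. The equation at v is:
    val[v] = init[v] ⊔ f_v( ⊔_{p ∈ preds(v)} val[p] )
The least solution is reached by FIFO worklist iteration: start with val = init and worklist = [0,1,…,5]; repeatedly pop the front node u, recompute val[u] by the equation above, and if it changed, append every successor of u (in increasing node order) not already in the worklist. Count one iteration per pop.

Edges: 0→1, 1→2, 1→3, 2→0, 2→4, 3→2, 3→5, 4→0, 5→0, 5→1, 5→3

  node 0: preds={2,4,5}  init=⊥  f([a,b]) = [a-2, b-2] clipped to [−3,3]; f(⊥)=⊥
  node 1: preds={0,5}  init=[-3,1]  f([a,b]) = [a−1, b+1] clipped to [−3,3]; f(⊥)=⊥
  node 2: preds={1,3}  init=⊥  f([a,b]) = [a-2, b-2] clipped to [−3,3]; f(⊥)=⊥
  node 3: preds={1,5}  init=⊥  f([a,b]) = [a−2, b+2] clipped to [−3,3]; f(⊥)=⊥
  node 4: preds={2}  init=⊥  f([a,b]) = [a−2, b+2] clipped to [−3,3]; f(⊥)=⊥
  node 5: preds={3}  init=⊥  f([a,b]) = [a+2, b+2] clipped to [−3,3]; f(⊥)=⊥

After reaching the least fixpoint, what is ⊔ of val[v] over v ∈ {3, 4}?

[-3,3]

Worklist (14 pops):
  #1 pop 0: in=⊥ → ⊥ (no change)
  #2 pop 1: in=⊥ → [-3,1] (no change)
  #3 pop 2: in=[-3,1] → [-3,-1] (was ⊥); enqueue [0]
  #4 pop 3: in=[-3,1] → [-3,3] (was ⊥); enqueue [2]
  #5 pop 4: in=[-3,-1] → [-3,1] (was ⊥); enqueue []
  #6 pop 5: in=[-3,3] → [-1,3] (was ⊥); enqueue [1,3]
  #7 pop 0: in=[-3,3] → [-3,1] (was ⊥); enqueue []
  #8 pop 2: in=[-3,3] → [-3,1] (was [-3,-1]); enqueue [0,4]
  #9 pop 1: in=[-3,3] → [-3,3] (was [-3,1]); enqueue [2]
  #10 pop 3: in=[-3,3] → [-3,3] (no change)
  #11 pop 0: in=[-3,3] → [-3,1] (no change)
  #12 pop 4: in=[-3,1] → [-3,3] (was [-3,1]); enqueue [0]
  #13 pop 2: in=[-3,3] → [-3,1] (no change)
  #14 pop 0: in=[-3,3] → [-3,1] (no change)

Fixpoint:
  val[0] = [-3,1]
  val[1] = [-3,3]
  val[2] = [-3,1]
  val[3] = [-3,3]
  val[4] = [-3,3]
  val[5] = [-1,3]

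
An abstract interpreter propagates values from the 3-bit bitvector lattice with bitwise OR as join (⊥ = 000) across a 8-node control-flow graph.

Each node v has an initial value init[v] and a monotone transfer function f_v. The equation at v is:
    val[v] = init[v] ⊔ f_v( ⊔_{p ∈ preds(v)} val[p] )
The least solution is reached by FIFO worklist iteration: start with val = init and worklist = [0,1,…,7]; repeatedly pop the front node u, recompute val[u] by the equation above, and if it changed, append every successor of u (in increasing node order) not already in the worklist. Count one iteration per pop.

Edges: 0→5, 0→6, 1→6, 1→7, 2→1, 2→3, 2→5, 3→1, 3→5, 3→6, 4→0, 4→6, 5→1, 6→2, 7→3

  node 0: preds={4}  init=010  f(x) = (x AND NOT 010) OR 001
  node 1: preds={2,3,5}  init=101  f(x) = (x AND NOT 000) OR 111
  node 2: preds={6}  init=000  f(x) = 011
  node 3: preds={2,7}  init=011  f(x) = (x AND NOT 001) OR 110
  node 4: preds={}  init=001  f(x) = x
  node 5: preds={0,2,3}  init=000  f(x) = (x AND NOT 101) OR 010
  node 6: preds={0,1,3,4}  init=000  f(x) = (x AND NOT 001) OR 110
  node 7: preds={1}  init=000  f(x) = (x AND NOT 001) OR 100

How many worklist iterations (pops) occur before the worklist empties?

Worklist (11 pops):
  #1 pop 0: in=001 → 011 (was 010); enqueue []
  #2 pop 1: in=011 → 111 (was 101); enqueue []
  #3 pop 2: in=000 → 011 (was 000); enqueue [1]
  #4 pop 3: in=011 → 111 (was 011); enqueue []
  #5 pop 4: in=000 → 001 (no change)
  #6 pop 5: in=111 → 010 (was 000); enqueue []
  #7 pop 6: in=111 → 110 (was 000); enqueue [2]
  #8 pop 7: in=111 → 110 (was 000); enqueue [3]
  #9 pop 1: in=111 → 111 (no change)
  #10 pop 2: in=110 → 011 (no change)
  #11 pop 3: in=111 → 111 (no change)

Fixpoint:
  val[0] = 011
  val[1] = 111
  val[2] = 011
  val[3] = 111
  val[4] = 001
  val[5] = 010
  val[6] = 110
  val[7] = 110

11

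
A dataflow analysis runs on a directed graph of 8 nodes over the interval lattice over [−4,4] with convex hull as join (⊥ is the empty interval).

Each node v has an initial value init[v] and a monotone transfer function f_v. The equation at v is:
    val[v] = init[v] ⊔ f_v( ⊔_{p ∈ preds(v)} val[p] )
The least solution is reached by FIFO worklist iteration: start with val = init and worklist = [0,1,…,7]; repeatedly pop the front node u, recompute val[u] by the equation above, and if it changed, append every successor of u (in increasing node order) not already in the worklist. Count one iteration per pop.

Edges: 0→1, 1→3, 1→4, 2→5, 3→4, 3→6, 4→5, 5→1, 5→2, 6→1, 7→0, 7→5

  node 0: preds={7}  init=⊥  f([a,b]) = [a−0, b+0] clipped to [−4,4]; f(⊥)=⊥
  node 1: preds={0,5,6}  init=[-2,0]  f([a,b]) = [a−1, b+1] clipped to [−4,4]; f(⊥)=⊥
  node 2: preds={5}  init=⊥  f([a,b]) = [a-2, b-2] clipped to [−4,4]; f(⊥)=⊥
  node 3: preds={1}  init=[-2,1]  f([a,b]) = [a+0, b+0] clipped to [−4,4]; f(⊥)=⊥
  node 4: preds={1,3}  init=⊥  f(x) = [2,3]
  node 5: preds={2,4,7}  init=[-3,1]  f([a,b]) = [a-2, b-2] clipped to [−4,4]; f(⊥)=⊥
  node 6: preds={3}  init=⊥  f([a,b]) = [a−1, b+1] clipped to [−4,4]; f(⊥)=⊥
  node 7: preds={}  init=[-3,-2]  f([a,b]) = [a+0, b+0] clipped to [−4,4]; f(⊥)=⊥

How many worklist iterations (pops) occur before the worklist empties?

Iteration log — 14 steps:
  step 1. node 0  ⊔preds=[-3,-2]  new=[-3,-2]  old=⊥  +wl: 
  step 2. node 1  ⊔preds=[-3,1]  new=[-4,2]  old=[-2,0]  +wl: 
  step 3. node 2  ⊔preds=[-3,1]  new=[-4,-1]  old=⊥  +wl: 
  step 4. node 3  ⊔preds=[-4,2]  new=[-4,2]  old=[-2,1]  +wl: 
  step 5. node 4  ⊔preds=[-4,2]  new=[2,3]  old=⊥  +wl: 
  step 6. node 5  ⊔preds=[-4,3]  new=[-4,1]  old=[-3,1]  +wl: 1,2
  step 7. node 6  ⊔preds=[-4,2]  new=[-4,3]  old=⊥  +wl: 
  step 8. node 7  ⊔preds=⊥  new=[-3,-2]  stable
  step 9. node 1  ⊔preds=[-4,3]  new=[-4,4]  old=[-4,2]  +wl: 3,4
  step 10. node 2  ⊔preds=[-4,1]  new=[-4,-1]  stable
  step 11. node 3  ⊔preds=[-4,4]  new=[-4,4]  old=[-4,2]  +wl: 6
  step 12. node 4  ⊔preds=[-4,4]  new=[2,3]  stable
  step 13. node 6  ⊔preds=[-4,4]  new=[-4,4]  old=[-4,3]  +wl: 1
  step 14. node 1  ⊔preds=[-4,4]  new=[-4,4]  stable

Least fixpoint reached:
  node 0: [-3,-2]
  node 1: [-4,4]
  node 2: [-4,-1]
  node 3: [-4,4]
  node 4: [2,3]
  node 5: [-4,1]
  node 6: [-4,4]
  node 7: [-3,-2]

14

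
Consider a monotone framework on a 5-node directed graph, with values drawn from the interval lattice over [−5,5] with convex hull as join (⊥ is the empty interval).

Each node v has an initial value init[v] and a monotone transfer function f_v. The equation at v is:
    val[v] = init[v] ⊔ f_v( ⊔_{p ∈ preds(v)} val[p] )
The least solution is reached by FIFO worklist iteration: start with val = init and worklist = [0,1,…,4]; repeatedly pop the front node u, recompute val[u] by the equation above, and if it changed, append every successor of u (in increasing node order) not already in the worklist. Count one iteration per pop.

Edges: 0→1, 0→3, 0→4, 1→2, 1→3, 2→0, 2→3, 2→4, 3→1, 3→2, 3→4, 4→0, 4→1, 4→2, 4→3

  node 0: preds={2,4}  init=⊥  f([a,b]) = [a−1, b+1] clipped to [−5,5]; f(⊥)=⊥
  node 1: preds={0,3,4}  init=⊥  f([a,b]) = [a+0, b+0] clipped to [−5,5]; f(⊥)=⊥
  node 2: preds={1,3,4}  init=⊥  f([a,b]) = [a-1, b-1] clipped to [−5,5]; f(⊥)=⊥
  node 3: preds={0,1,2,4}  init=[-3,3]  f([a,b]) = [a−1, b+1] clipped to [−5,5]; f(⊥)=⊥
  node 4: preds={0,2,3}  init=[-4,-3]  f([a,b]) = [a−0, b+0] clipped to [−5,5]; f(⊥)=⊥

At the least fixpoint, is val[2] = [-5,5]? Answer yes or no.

no

Iteration log — 14 steps:
  step 1. node 0  ⊔preds=[-4,-3]  new=[-5,-2]  old=⊥  +wl: 
  step 2. node 1  ⊔preds=[-5,3]  new=[-5,3]  old=⊥  +wl: 
  step 3. node 2  ⊔preds=[-5,3]  new=[-5,2]  old=⊥  +wl: 0
  step 4. node 3  ⊔preds=[-5,3]  new=[-5,4]  old=[-3,3]  +wl: 1,2
  step 5. node 4  ⊔preds=[-5,4]  new=[-5,4]  old=[-4,-3]  +wl: 3
  step 6. node 0  ⊔preds=[-5,4]  new=[-5,5]  old=[-5,-2]  +wl: 4
  step 7. node 1  ⊔preds=[-5,5]  new=[-5,5]  old=[-5,3]  +wl: 
  step 8. node 2  ⊔preds=[-5,5]  new=[-5,4]  old=[-5,2]  +wl: 0
  step 9. node 3  ⊔preds=[-5,5]  new=[-5,5]  old=[-5,4]  +wl: 1,2
  step 10. node 4  ⊔preds=[-5,5]  new=[-5,5]  old=[-5,4]  +wl: 3
  step 11. node 0  ⊔preds=[-5,5]  new=[-5,5]  stable
  step 12. node 1  ⊔preds=[-5,5]  new=[-5,5]  stable
  step 13. node 2  ⊔preds=[-5,5]  new=[-5,4]  stable
  step 14. node 3  ⊔preds=[-5,5]  new=[-5,5]  stable

Least fixpoint reached:
  node 0: [-5,5]
  node 1: [-5,5]
  node 2: [-5,4]
  node 3: [-5,5]
  node 4: [-5,5]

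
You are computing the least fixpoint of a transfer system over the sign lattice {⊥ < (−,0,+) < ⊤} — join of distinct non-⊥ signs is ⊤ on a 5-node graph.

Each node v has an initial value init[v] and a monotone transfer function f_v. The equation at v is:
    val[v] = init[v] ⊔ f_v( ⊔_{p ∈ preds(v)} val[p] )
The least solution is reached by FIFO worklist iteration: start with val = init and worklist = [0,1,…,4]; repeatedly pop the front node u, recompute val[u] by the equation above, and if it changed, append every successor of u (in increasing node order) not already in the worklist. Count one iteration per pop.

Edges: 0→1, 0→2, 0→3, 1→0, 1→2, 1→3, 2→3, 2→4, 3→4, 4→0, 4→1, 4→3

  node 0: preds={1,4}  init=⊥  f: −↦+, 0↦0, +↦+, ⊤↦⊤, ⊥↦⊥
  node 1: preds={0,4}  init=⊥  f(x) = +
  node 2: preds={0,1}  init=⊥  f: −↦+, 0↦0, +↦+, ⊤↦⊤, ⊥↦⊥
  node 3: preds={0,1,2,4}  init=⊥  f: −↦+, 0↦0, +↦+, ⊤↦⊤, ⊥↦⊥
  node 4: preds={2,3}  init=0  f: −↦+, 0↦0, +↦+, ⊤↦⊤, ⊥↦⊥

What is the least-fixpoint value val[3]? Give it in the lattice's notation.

⊤

Worklist (9 pops):
  #1 pop 0: in=0 → 0 (was ⊥); enqueue []
  #2 pop 1: in=0 → + (was ⊥); enqueue [0]
  #3 pop 2: in=⊤ → ⊤ (was ⊥); enqueue []
  #4 pop 3: in=⊤ → ⊤ (was ⊥); enqueue []
  #5 pop 4: in=⊤ → ⊤ (was 0); enqueue [1,3]
  #6 pop 0: in=⊤ → ⊤ (was 0); enqueue [2]
  #7 pop 1: in=⊤ → + (no change)
  #8 pop 3: in=⊤ → ⊤ (no change)
  #9 pop 2: in=⊤ → ⊤ (no change)

Fixpoint:
  val[0] = ⊤
  val[1] = +
  val[2] = ⊤
  val[3] = ⊤
  val[4] = ⊤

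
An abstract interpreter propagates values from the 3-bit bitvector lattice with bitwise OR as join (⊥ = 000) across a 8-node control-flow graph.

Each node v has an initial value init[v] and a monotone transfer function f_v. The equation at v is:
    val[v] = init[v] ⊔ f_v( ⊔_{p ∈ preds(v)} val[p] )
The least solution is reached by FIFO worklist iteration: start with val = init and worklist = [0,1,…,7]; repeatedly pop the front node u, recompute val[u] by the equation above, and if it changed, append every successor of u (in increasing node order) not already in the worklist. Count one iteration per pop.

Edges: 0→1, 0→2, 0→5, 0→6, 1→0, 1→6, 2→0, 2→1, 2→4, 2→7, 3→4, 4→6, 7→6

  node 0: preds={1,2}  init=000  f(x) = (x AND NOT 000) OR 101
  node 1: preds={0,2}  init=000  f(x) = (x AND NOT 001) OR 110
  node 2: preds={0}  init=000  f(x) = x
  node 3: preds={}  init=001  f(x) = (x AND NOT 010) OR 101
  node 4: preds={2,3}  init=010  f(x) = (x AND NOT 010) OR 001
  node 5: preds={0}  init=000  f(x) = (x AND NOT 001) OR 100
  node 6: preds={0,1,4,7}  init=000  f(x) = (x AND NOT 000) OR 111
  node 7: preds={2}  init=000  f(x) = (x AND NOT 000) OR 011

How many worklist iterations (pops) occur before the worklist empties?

Iteration log — 17 steps:
  step 1. node 0  ⊔preds=000  new=101  old=000  +wl: 
  step 2. node 1  ⊔preds=101  new=110  old=000  +wl: 0
  step 3. node 2  ⊔preds=101  new=101  old=000  +wl: 1
  step 4. node 3  ⊔preds=000  new=101  old=001  +wl: 
  step 5. node 4  ⊔preds=101  new=111  old=010  +wl: 
  step 6. node 5  ⊔preds=101  new=100  old=000  +wl: 
  step 7. node 6  ⊔preds=111  new=111  old=000  +wl: 
  step 8. node 7  ⊔preds=101  new=111  old=000  +wl: 6
  step 9. node 0  ⊔preds=111  new=111  old=101  +wl: 2,5
  step 10. node 1  ⊔preds=111  new=110  stable
  step 11. node 6  ⊔preds=111  new=111  stable
  step 12. node 2  ⊔preds=111  new=111  old=101  +wl: 0,1,4,7
  step 13. node 5  ⊔preds=111  new=110  old=100  +wl: 
  step 14. node 0  ⊔preds=111  new=111  stable
  step 15. node 1  ⊔preds=111  new=110  stable
  step 16. node 4  ⊔preds=111  new=111  stable
  step 17. node 7  ⊔preds=111  new=111  stable

Least fixpoint reached:
  node 0: 111
  node 1: 110
  node 2: 111
  node 3: 101
  node 4: 111
  node 5: 110
  node 6: 111
  node 7: 111

17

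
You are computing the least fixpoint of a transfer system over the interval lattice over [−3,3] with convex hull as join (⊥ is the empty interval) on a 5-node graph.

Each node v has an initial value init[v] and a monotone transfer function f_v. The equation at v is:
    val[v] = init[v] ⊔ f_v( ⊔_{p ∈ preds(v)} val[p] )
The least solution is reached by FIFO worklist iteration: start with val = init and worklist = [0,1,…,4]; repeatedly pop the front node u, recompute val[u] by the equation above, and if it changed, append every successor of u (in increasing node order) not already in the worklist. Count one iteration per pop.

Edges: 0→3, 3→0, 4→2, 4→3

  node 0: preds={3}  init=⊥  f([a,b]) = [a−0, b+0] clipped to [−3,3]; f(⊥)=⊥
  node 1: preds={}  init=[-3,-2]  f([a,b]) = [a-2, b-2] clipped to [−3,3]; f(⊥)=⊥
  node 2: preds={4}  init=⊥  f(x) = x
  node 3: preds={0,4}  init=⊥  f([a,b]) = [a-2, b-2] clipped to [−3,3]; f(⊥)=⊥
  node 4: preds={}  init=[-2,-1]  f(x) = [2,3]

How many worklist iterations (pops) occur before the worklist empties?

Iteration log — 10 steps:
  step 1. node 0  ⊔preds=⊥  new=⊥  stable
  step 2. node 1  ⊔preds=⊥  new=[-3,-2]  stable
  step 3. node 2  ⊔preds=[-2,-1]  new=[-2,-1]  old=⊥  +wl: 
  step 4. node 3  ⊔preds=[-2,-1]  new=[-3,-3]  old=⊥  +wl: 0
  step 5. node 4  ⊔preds=⊥  new=[-2,3]  old=[-2,-1]  +wl: 2,3
  step 6. node 0  ⊔preds=[-3,-3]  new=[-3,-3]  old=⊥  +wl: 
  step 7. node 2  ⊔preds=[-2,3]  new=[-2,3]  old=[-2,-1]  +wl: 
  step 8. node 3  ⊔preds=[-3,3]  new=[-3,1]  old=[-3,-3]  +wl: 0
  step 9. node 0  ⊔preds=[-3,1]  new=[-3,1]  old=[-3,-3]  +wl: 3
  step 10. node 3  ⊔preds=[-3,3]  new=[-3,1]  stable

Least fixpoint reached:
  node 0: [-3,1]
  node 1: [-3,-2]
  node 2: [-2,3]
  node 3: [-3,1]
  node 4: [-2,3]

10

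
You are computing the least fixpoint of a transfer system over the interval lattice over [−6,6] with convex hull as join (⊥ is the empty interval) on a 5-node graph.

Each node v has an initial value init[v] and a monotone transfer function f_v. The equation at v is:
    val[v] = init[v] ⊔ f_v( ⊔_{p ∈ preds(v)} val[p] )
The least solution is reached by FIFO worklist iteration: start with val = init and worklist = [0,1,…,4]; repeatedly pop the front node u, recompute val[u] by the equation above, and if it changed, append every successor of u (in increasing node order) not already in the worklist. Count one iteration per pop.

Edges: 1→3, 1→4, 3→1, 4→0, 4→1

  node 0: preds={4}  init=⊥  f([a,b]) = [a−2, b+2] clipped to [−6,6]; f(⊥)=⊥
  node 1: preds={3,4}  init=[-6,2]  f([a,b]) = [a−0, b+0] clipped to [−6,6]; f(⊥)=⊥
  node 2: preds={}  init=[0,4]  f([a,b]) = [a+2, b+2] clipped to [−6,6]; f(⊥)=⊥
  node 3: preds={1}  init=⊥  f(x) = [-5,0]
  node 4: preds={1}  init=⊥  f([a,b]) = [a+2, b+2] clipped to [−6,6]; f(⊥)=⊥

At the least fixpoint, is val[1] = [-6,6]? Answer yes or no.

Iteration log — 13 steps:
  step 1. node 0  ⊔preds=⊥  new=⊥  stable
  step 2. node 1  ⊔preds=⊥  new=[-6,2]  stable
  step 3. node 2  ⊔preds=⊥  new=[0,4]  stable
  step 4. node 3  ⊔preds=[-6,2]  new=[-5,0]  old=⊥  +wl: 1
  step 5. node 4  ⊔preds=[-6,2]  new=[-4,4]  old=⊥  +wl: 0
  step 6. node 1  ⊔preds=[-5,4]  new=[-6,4]  old=[-6,2]  +wl: 3,4
  step 7. node 0  ⊔preds=[-4,4]  new=[-6,6]  old=⊥  +wl: 
  step 8. node 3  ⊔preds=[-6,4]  new=[-5,0]  stable
  step 9. node 4  ⊔preds=[-6,4]  new=[-4,6]  old=[-4,4]  +wl: 0,1
  step 10. node 0  ⊔preds=[-4,6]  new=[-6,6]  stable
  step 11. node 1  ⊔preds=[-5,6]  new=[-6,6]  old=[-6,4]  +wl: 3,4
  step 12. node 3  ⊔preds=[-6,6]  new=[-5,0]  stable
  step 13. node 4  ⊔preds=[-6,6]  new=[-4,6]  stable

Least fixpoint reached:
  node 0: [-6,6]
  node 1: [-6,6]
  node 2: [0,4]
  node 3: [-5,0]
  node 4: [-4,6]

yes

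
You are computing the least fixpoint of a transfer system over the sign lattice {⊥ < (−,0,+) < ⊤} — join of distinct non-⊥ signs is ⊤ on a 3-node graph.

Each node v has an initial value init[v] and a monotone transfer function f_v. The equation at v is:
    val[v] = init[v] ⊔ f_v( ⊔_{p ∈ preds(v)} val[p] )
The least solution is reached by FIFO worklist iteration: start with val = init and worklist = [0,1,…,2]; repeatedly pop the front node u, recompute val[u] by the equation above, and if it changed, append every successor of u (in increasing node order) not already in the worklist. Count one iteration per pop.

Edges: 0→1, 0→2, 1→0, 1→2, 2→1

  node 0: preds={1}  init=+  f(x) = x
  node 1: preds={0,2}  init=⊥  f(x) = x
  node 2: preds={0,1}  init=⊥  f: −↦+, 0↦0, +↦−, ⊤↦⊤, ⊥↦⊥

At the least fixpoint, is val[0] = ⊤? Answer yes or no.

yes

Trace (8 dequeues):
  [1] u=0 | in ⊥ | out + | ==
  [2] u=1 | in + | out + | prev ⊥ | push {0}
  [3] u=2 | in + | out − | prev ⊥ | push {1}
  [4] u=0 | in + | out + | ==
  [5] u=1 | in ⊤ | out ⊤ | prev + | push {0,2}
  [6] u=0 | in ⊤ | out ⊤ | prev + | push {1}
  [7] u=2 | in ⊤ | out ⊤ | prev − | push {}
  [8] u=1 | in ⊤ | out ⊤ | ==

Converged values:
  [0] ⊤
  [1] ⊤
  [2] ⊤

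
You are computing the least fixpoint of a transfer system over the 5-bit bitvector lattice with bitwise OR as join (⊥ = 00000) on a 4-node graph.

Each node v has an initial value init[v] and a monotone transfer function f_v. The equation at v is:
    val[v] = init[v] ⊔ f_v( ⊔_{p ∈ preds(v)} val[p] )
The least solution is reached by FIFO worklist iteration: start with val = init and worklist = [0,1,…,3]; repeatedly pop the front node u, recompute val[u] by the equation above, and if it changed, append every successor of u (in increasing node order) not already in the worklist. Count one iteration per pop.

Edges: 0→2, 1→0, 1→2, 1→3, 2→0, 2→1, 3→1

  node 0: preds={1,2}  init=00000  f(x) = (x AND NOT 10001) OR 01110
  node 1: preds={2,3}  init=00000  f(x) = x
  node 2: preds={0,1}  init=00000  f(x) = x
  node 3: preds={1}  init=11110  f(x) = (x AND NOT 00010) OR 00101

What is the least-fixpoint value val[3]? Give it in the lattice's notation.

Iteration log — 11 steps:
  step 1. node 0  ⊔preds=00000  new=01110  old=00000  +wl: 
  step 2. node 1  ⊔preds=11110  new=11110  old=00000  +wl: 0
  step 3. node 2  ⊔preds=11110  new=11110  old=00000  +wl: 1
  step 4. node 3  ⊔preds=11110  new=11111  old=11110  +wl: 
  step 5. node 0  ⊔preds=11110  new=01110  stable
  step 6. node 1  ⊔preds=11111  new=11111  old=11110  +wl: 0,2,3
  step 7. node 0  ⊔preds=11111  new=01110  stable
  step 8. node 2  ⊔preds=11111  new=11111  old=11110  +wl: 0,1
  step 9. node 3  ⊔preds=11111  new=11111  stable
  step 10. node 0  ⊔preds=11111  new=01110  stable
  step 11. node 1  ⊔preds=11111  new=11111  stable

Least fixpoint reached:
  node 0: 01110
  node 1: 11111
  node 2: 11111
  node 3: 11111

11111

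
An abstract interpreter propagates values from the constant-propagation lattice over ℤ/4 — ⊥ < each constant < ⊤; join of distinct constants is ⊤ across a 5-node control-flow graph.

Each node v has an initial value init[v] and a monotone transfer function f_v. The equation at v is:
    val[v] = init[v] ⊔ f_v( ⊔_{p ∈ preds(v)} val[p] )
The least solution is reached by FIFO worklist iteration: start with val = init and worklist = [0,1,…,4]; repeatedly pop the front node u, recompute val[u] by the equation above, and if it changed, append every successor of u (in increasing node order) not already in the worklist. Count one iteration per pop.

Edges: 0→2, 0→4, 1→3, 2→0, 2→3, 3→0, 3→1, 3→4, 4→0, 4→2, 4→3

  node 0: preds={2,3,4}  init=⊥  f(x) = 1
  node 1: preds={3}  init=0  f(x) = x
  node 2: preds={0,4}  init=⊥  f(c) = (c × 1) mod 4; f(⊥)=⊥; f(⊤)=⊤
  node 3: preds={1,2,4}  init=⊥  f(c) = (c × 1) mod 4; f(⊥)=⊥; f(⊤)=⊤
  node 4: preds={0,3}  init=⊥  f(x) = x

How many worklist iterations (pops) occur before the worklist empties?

10

Trace (10 dequeues):
  [1] u=0 | in ⊥ | out 1 | prev ⊥ | push {}
  [2] u=1 | in ⊥ | out 0 | ==
  [3] u=2 | in 1 | out 1 | prev ⊥ | push {0}
  [4] u=3 | in ⊤ | out ⊤ | prev ⊥ | push {1}
  [5] u=4 | in ⊤ | out ⊤ | prev ⊥ | push {2,3}
  [6] u=0 | in ⊤ | out 1 | ==
  [7] u=1 | in ⊤ | out ⊤ | prev 0 | push {}
  [8] u=2 | in ⊤ | out ⊤ | prev 1 | push {0}
  [9] u=3 | in ⊤ | out ⊤ | ==
  [10] u=0 | in ⊤ | out 1 | ==

Converged values:
  [0] 1
  [1] ⊤
  [2] ⊤
  [3] ⊤
  [4] ⊤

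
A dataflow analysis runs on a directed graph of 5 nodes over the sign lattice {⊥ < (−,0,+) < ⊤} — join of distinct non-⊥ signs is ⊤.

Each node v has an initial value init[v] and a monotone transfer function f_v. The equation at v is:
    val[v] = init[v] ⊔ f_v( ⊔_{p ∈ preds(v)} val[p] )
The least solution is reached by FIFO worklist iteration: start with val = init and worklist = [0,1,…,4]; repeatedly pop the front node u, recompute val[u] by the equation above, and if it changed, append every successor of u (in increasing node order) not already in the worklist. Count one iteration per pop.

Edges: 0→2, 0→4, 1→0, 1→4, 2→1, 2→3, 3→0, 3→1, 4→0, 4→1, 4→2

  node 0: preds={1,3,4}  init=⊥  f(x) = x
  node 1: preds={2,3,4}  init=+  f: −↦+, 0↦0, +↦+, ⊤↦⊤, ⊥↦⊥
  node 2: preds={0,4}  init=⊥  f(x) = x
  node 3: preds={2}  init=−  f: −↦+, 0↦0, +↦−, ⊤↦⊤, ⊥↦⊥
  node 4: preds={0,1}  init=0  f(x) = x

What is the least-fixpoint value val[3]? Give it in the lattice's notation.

⊤

Worklist (8 pops):
  #1 pop 0: in=⊤ → ⊤ (was ⊥); enqueue []
  #2 pop 1: in=⊤ → ⊤ (was +); enqueue [0]
  #3 pop 2: in=⊤ → ⊤ (was ⊥); enqueue [1]
  #4 pop 3: in=⊤ → ⊤ (was −); enqueue []
  #5 pop 4: in=⊤ → ⊤ (was 0); enqueue [2]
  #6 pop 0: in=⊤ → ⊤ (no change)
  #7 pop 1: in=⊤ → ⊤ (no change)
  #8 pop 2: in=⊤ → ⊤ (no change)

Fixpoint:
  val[0] = ⊤
  val[1] = ⊤
  val[2] = ⊤
  val[3] = ⊤
  val[4] = ⊤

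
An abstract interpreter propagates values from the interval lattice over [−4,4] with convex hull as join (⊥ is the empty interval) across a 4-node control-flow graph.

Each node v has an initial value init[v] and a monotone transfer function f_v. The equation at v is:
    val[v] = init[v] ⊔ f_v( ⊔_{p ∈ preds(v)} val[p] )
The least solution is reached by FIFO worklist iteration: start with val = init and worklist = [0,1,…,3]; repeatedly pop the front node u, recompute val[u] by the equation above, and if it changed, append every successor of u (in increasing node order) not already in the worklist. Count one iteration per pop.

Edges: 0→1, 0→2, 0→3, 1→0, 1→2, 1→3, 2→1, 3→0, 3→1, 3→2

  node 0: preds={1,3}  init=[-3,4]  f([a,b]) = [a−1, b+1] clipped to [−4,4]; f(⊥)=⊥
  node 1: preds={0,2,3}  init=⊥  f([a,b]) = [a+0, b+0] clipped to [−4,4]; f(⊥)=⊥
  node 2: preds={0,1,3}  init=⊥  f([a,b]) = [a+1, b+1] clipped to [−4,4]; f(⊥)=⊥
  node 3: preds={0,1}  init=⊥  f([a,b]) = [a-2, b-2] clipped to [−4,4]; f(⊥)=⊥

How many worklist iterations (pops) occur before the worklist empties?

Trace (10 dequeues):
  [1] u=0 | in ⊥ | out [-3,4] | ==
  [2] u=1 | in [-3,4] | out [-3,4] | prev ⊥ | push {0}
  [3] u=2 | in [-3,4] | out [-2,4] | prev ⊥ | push {1}
  [4] u=3 | in [-3,4] | out [-4,2] | prev ⊥ | push {2}
  [5] u=0 | in [-4,4] | out [-4,4] | prev [-3,4] | push {3}
  [6] u=1 | in [-4,4] | out [-4,4] | prev [-3,4] | push {0}
  [7] u=2 | in [-4,4] | out [-3,4] | prev [-2,4] | push {1}
  [8] u=3 | in [-4,4] | out [-4,2] | ==
  [9] u=0 | in [-4,4] | out [-4,4] | ==
  [10] u=1 | in [-4,4] | out [-4,4] | ==

Converged values:
  [0] [-4,4]
  [1] [-4,4]
  [2] [-3,4]
  [3] [-4,2]

10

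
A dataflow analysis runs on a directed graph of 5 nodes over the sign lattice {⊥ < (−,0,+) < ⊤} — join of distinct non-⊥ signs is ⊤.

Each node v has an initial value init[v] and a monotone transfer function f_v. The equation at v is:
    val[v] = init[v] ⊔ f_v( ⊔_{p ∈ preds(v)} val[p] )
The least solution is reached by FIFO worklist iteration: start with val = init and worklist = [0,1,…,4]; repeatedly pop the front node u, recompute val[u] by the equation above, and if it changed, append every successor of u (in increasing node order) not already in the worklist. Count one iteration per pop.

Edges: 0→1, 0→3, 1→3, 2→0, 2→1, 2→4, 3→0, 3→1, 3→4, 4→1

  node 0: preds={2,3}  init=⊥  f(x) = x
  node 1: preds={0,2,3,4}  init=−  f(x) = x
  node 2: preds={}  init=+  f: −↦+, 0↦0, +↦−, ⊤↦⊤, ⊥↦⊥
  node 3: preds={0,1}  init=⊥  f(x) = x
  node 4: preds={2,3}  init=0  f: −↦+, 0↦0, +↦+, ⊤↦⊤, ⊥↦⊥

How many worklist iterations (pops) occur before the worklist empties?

Trace (8 dequeues):
  [1] u=0 | in + | out + | prev ⊥ | push {}
  [2] u=1 | in ⊤ | out ⊤ | prev − | push {}
  [3] u=2 | in ⊥ | out + | ==
  [4] u=3 | in ⊤ | out ⊤ | prev ⊥ | push {0,1}
  [5] u=4 | in ⊤ | out ⊤ | prev 0 | push {}
  [6] u=0 | in ⊤ | out ⊤ | prev + | push {3}
  [7] u=1 | in ⊤ | out ⊤ | ==
  [8] u=3 | in ⊤ | out ⊤ | ==

Converged values:
  [0] ⊤
  [1] ⊤
  [2] +
  [3] ⊤
  [4] ⊤

8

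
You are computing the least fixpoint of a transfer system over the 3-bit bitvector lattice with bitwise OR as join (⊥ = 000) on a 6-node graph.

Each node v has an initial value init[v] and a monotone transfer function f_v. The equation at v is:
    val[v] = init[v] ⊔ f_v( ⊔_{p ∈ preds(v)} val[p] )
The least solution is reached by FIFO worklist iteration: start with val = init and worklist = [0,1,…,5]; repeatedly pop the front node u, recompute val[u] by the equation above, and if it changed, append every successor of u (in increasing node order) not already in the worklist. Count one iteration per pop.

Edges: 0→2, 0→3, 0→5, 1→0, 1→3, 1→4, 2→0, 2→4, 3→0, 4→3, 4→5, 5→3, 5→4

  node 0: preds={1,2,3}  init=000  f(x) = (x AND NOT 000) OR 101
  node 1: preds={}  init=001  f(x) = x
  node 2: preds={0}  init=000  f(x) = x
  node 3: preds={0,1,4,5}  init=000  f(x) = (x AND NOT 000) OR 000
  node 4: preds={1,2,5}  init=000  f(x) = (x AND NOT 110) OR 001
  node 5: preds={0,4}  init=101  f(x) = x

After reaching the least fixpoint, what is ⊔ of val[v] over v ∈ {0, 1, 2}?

101

Trace (8 dequeues):
  [1] u=0 | in 001 | out 101 | prev 000 | push {}
  [2] u=1 | in 000 | out 001 | ==
  [3] u=2 | in 101 | out 101 | prev 000 | push {0}
  [4] u=3 | in 101 | out 101 | prev 000 | push {}
  [5] u=4 | in 101 | out 001 | prev 000 | push {3}
  [6] u=5 | in 101 | out 101 | ==
  [7] u=0 | in 101 | out 101 | ==
  [8] u=3 | in 101 | out 101 | ==

Converged values:
  [0] 101
  [1] 001
  [2] 101
  [3] 101
  [4] 001
  [5] 101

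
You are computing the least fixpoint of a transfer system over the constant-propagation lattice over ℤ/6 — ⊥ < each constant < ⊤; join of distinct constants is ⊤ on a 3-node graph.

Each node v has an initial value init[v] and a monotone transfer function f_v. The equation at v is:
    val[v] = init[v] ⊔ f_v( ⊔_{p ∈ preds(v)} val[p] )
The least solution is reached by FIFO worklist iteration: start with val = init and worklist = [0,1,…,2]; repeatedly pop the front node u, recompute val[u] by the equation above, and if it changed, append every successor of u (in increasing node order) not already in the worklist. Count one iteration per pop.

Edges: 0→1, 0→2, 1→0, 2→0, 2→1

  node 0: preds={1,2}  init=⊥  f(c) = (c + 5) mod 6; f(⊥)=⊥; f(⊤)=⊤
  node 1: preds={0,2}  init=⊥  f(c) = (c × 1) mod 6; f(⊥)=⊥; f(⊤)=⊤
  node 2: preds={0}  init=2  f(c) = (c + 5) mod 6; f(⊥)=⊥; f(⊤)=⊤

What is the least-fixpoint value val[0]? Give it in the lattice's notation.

Iteration log — 6 steps:
  step 1. node 0  ⊔preds=2  new=1  old=⊥  +wl: 
  step 2. node 1  ⊔preds=⊤  new=⊤  old=⊥  +wl: 0
  step 3. node 2  ⊔preds=1  new=⊤  old=2  +wl: 1
  step 4. node 0  ⊔preds=⊤  new=⊤  old=1  +wl: 2
  step 5. node 1  ⊔preds=⊤  new=⊤  stable
  step 6. node 2  ⊔preds=⊤  new=⊤  stable

Least fixpoint reached:
  node 0: ⊤
  node 1: ⊤
  node 2: ⊤

⊤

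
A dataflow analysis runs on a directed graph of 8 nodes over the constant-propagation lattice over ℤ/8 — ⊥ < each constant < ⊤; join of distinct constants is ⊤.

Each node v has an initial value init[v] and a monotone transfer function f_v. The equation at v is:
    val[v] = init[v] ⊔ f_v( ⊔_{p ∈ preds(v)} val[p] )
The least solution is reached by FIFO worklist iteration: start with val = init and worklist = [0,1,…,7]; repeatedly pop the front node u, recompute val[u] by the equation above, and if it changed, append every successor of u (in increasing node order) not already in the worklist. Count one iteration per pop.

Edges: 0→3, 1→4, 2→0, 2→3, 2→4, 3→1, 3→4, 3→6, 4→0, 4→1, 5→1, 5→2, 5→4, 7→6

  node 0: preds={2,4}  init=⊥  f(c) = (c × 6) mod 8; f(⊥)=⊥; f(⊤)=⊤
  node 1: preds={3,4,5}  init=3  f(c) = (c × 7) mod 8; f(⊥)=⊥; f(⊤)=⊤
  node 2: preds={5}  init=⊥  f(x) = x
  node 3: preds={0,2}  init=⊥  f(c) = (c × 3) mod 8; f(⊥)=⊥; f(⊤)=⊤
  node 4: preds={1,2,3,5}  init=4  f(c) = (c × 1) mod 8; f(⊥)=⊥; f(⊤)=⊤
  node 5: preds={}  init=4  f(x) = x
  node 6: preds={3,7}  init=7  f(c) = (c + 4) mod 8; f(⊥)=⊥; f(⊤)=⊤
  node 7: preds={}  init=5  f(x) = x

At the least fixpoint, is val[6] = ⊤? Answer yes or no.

Iteration log — 11 steps:
  step 1. node 0  ⊔preds=4  new=0  old=⊥  +wl: 
  step 2. node 1  ⊔preds=4  new=⊤  old=3  +wl: 
  step 3. node 2  ⊔preds=4  new=4  old=⊥  +wl: 0
  step 4. node 3  ⊔preds=⊤  new=⊤  old=⊥  +wl: 1
  step 5. node 4  ⊔preds=⊤  new=⊤  old=4  +wl: 
  step 6. node 5  ⊔preds=⊥  new=4  stable
  step 7. node 6  ⊔preds=⊤  new=⊤  old=7  +wl: 
  step 8. node 7  ⊔preds=⊥  new=5  stable
  step 9. node 0  ⊔preds=⊤  new=⊤  old=0  +wl: 3
  step 10. node 1  ⊔preds=⊤  new=⊤  stable
  step 11. node 3  ⊔preds=⊤  new=⊤  stable

Least fixpoint reached:
  node 0: ⊤
  node 1: ⊤
  node 2: 4
  node 3: ⊤
  node 4: ⊤
  node 5: 4
  node 6: ⊤
  node 7: 5

yes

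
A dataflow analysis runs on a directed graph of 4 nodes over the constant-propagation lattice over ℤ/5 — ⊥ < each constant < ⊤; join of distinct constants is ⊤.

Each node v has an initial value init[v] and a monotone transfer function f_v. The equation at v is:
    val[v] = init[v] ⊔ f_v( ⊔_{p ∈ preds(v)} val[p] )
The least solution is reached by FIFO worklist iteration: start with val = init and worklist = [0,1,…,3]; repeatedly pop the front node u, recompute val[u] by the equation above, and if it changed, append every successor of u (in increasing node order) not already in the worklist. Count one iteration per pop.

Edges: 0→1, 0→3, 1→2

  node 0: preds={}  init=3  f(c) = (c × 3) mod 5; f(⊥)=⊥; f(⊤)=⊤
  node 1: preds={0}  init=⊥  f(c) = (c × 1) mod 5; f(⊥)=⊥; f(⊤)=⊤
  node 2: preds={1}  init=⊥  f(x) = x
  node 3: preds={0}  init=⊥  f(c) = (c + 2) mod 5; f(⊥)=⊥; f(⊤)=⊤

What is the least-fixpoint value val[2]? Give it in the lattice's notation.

3

Trace (4 dequeues):
  [1] u=0 | in ⊥ | out 3 | ==
  [2] u=1 | in 3 | out 3 | prev ⊥ | push {}
  [3] u=2 | in 3 | out 3 | prev ⊥ | push {}
  [4] u=3 | in 3 | out 0 | prev ⊥ | push {}

Converged values:
  [0] 3
  [1] 3
  [2] 3
  [3] 0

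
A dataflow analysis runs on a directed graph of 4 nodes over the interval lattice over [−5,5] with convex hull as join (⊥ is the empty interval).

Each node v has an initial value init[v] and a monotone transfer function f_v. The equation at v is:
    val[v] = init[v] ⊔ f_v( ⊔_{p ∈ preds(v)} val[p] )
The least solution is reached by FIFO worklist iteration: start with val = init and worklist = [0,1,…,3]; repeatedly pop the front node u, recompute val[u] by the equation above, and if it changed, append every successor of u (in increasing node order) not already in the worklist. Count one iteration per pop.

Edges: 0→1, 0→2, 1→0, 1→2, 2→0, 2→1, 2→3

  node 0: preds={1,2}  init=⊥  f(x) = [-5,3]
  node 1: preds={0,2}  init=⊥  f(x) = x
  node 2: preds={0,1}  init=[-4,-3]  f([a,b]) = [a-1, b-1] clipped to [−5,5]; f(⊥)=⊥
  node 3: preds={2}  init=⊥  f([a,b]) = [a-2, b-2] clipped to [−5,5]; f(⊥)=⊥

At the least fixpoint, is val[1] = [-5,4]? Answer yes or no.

no

Trace (6 dequeues):
  [1] u=0 | in [-4,-3] | out [-5,3] | prev ⊥ | push {}
  [2] u=1 | in [-5,3] | out [-5,3] | prev ⊥ | push {0}
  [3] u=2 | in [-5,3] | out [-5,2] | prev [-4,-3] | push {1}
  [4] u=3 | in [-5,2] | out [-5,0] | prev ⊥ | push {}
  [5] u=0 | in [-5,3] | out [-5,3] | ==
  [6] u=1 | in [-5,3] | out [-5,3] | ==

Converged values:
  [0] [-5,3]
  [1] [-5,3]
  [2] [-5,2]
  [3] [-5,0]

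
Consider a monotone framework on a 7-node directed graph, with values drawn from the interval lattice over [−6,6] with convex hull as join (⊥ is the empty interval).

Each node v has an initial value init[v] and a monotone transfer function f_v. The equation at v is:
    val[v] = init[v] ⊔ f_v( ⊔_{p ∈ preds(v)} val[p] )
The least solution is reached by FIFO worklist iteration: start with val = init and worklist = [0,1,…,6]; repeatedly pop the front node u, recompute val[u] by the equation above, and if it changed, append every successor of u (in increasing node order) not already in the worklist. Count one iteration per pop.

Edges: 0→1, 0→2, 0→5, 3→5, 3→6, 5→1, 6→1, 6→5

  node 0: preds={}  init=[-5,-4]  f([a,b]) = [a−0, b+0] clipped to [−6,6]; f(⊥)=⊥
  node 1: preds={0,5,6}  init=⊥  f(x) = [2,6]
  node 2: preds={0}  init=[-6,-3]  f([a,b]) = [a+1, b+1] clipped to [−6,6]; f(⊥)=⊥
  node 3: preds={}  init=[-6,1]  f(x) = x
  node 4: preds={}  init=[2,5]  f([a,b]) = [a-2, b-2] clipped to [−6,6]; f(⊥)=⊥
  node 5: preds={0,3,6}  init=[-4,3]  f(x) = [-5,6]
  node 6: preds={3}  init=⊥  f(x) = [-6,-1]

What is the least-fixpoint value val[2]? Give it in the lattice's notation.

Iteration log — 9 steps:
  step 1. node 0  ⊔preds=⊥  new=[-5,-4]  stable
  step 2. node 1  ⊔preds=[-5,3]  new=[2,6]  old=⊥  +wl: 
  step 3. node 2  ⊔preds=[-5,-4]  new=[-6,-3]  stable
  step 4. node 3  ⊔preds=⊥  new=[-6,1]  stable
  step 5. node 4  ⊔preds=⊥  new=[2,5]  stable
  step 6. node 5  ⊔preds=[-6,1]  new=[-5,6]  old=[-4,3]  +wl: 1
  step 7. node 6  ⊔preds=[-6,1]  new=[-6,-1]  old=⊥  +wl: 5
  step 8. node 1  ⊔preds=[-6,6]  new=[2,6]  stable
  step 9. node 5  ⊔preds=[-6,1]  new=[-5,6]  stable

Least fixpoint reached:
  node 0: [-5,-4]
  node 1: [2,6]
  node 2: [-6,-3]
  node 3: [-6,1]
  node 4: [2,5]
  node 5: [-5,6]
  node 6: [-6,-1]

[-6,-3]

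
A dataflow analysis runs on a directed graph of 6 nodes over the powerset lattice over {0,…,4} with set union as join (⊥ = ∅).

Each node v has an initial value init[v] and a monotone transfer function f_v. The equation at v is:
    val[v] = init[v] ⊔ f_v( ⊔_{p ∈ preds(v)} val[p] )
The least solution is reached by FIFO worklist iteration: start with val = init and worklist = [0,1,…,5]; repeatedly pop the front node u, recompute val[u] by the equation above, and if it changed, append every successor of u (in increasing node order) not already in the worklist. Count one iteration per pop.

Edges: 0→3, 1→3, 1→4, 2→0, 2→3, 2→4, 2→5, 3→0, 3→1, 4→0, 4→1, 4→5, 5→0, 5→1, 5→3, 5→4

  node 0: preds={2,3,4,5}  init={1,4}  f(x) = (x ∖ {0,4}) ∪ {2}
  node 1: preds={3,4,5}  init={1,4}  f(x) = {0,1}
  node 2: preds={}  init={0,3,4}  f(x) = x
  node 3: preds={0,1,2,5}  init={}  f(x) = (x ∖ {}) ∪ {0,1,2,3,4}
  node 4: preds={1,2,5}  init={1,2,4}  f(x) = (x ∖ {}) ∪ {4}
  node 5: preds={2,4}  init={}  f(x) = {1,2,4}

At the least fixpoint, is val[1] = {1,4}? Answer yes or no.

Trace (10 dequeues):
  [1] u=0 | in {0,1,2,3,4} | out {1,2,3,4} | prev {1,4} | push {}
  [2] u=1 | in {1,2,4} | out {0,1,4} | prev {1,4} | push {}
  [3] u=2 | in {} | out {0,3,4} | ==
  [4] u=3 | in {0,1,2,3,4} | out {0,1,2,3,4} | prev {} | push {0,1}
  [5] u=4 | in {0,1,3,4} | out {0,1,2,3,4} | prev {1,2,4} | push {}
  [6] u=5 | in {0,1,2,3,4} | out {1,2,4} | prev {} | push {3,4}
  [7] u=0 | in {0,1,2,3,4} | out {1,2,3,4} | ==
  [8] u=1 | in {0,1,2,3,4} | out {0,1,4} | ==
  [9] u=3 | in {0,1,2,3,4} | out {0,1,2,3,4} | ==
  [10] u=4 | in {0,1,2,3,4} | out {0,1,2,3,4} | ==

Converged values:
  [0] {1,2,3,4}
  [1] {0,1,4}
  [2] {0,3,4}
  [3] {0,1,2,3,4}
  [4] {0,1,2,3,4}
  [5] {1,2,4}

no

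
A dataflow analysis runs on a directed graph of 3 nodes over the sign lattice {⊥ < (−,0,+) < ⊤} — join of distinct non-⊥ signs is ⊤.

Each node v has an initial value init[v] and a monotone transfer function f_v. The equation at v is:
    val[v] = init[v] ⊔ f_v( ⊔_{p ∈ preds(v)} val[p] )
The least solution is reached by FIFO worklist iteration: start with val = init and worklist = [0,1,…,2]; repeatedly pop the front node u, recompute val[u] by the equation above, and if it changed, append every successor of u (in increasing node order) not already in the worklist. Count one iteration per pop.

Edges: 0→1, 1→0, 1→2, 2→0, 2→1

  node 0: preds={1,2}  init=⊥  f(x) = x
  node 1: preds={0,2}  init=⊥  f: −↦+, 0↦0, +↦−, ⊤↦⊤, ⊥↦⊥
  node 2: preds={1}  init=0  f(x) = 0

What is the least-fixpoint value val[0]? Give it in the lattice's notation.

0

Worklist (4 pops):
  #1 pop 0: in=0 → 0 (was ⊥); enqueue []
  #2 pop 1: in=0 → 0 (was ⊥); enqueue [0]
  #3 pop 2: in=0 → 0 (no change)
  #4 pop 0: in=0 → 0 (no change)

Fixpoint:
  val[0] = 0
  val[1] = 0
  val[2] = 0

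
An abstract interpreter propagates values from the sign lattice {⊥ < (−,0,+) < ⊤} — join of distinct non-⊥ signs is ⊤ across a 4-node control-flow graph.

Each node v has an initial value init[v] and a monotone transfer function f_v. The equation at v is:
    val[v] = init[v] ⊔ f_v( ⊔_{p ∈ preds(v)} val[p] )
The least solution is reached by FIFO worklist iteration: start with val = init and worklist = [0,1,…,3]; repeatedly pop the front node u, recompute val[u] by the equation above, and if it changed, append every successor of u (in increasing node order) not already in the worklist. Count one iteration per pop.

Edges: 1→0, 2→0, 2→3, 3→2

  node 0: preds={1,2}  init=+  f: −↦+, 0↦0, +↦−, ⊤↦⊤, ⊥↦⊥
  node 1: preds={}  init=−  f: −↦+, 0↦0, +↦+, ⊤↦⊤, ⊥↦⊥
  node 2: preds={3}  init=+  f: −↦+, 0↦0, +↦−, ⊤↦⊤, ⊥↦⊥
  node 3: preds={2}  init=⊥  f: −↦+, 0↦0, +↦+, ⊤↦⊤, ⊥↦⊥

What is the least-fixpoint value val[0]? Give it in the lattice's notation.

Iteration log — 8 steps:
  step 1. node 0  ⊔preds=⊤  new=⊤  old=+  +wl: 
  step 2. node 1  ⊔preds=⊥  new=−  stable
  step 3. node 2  ⊔preds=⊥  new=+  stable
  step 4. node 3  ⊔preds=+  new=+  old=⊥  +wl: 2
  step 5. node 2  ⊔preds=+  new=⊤  old=+  +wl: 0,3
  step 6. node 0  ⊔preds=⊤  new=⊤  stable
  step 7. node 3  ⊔preds=⊤  new=⊤  old=+  +wl: 2
  step 8. node 2  ⊔preds=⊤  new=⊤  stable

Least fixpoint reached:
  node 0: ⊤
  node 1: −
  node 2: ⊤
  node 3: ⊤

⊤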